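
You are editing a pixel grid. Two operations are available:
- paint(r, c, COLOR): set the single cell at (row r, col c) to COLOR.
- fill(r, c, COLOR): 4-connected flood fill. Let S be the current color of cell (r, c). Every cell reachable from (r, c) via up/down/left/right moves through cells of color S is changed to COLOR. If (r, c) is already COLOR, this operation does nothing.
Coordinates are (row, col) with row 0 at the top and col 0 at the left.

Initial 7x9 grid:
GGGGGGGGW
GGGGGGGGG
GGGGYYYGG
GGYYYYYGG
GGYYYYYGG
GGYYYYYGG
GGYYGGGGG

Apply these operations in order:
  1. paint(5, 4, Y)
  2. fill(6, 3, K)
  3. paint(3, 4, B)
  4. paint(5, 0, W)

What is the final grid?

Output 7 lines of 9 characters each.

Answer: GGGGGGGGW
GGGGGGGGG
GGGGKKKGG
GGKKBKKGG
GGKKKKKGG
WGKKKKKGG
GGKKGGGGG

Derivation:
After op 1 paint(5,4,Y):
GGGGGGGGW
GGGGGGGGG
GGGGYYYGG
GGYYYYYGG
GGYYYYYGG
GGYYYYYGG
GGYYGGGGG
After op 2 fill(6,3,K) [20 cells changed]:
GGGGGGGGW
GGGGGGGGG
GGGGKKKGG
GGKKKKKGG
GGKKKKKGG
GGKKKKKGG
GGKKGGGGG
After op 3 paint(3,4,B):
GGGGGGGGW
GGGGGGGGG
GGGGKKKGG
GGKKBKKGG
GGKKKKKGG
GGKKKKKGG
GGKKGGGGG
After op 4 paint(5,0,W):
GGGGGGGGW
GGGGGGGGG
GGGGKKKGG
GGKKBKKGG
GGKKKKKGG
WGKKKKKGG
GGKKGGGGG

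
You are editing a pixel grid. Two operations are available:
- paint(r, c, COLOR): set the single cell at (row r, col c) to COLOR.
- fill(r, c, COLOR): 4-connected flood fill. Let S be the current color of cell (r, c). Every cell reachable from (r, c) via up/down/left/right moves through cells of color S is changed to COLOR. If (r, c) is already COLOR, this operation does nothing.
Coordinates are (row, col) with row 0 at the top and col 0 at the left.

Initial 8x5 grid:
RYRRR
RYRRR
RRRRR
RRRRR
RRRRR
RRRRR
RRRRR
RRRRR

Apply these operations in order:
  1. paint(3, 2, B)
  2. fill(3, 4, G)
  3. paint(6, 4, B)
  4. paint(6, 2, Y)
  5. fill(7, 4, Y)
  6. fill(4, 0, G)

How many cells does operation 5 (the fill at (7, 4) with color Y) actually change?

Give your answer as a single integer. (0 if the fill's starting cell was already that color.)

After op 1 paint(3,2,B):
RYRRR
RYRRR
RRRRR
RRBRR
RRRRR
RRRRR
RRRRR
RRRRR
After op 2 fill(3,4,G) [37 cells changed]:
GYGGG
GYGGG
GGGGG
GGBGG
GGGGG
GGGGG
GGGGG
GGGGG
After op 3 paint(6,4,B):
GYGGG
GYGGG
GGGGG
GGBGG
GGGGG
GGGGG
GGGGB
GGGGG
After op 4 paint(6,2,Y):
GYGGG
GYGGG
GGGGG
GGBGG
GGGGG
GGGGG
GGYGB
GGGGG
After op 5 fill(7,4,Y) [35 cells changed]:
YYYYY
YYYYY
YYYYY
YYBYY
YYYYY
YYYYY
YYYYB
YYYYY

Answer: 35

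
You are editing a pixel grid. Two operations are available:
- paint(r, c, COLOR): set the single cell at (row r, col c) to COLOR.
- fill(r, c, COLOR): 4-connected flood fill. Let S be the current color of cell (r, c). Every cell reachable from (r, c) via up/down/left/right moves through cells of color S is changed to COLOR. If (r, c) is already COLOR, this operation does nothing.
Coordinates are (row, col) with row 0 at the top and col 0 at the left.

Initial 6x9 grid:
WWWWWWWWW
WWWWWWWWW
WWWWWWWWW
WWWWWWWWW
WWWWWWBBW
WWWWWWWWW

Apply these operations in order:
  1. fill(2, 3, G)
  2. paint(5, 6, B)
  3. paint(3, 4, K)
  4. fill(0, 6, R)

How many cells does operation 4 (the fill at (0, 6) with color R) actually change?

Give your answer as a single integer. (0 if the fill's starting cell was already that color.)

Answer: 50

Derivation:
After op 1 fill(2,3,G) [52 cells changed]:
GGGGGGGGG
GGGGGGGGG
GGGGGGGGG
GGGGGGGGG
GGGGGGBBG
GGGGGGGGG
After op 2 paint(5,6,B):
GGGGGGGGG
GGGGGGGGG
GGGGGGGGG
GGGGGGGGG
GGGGGGBBG
GGGGGGBGG
After op 3 paint(3,4,K):
GGGGGGGGG
GGGGGGGGG
GGGGGGGGG
GGGGKGGGG
GGGGGGBBG
GGGGGGBGG
After op 4 fill(0,6,R) [50 cells changed]:
RRRRRRRRR
RRRRRRRRR
RRRRRRRRR
RRRRKRRRR
RRRRRRBBR
RRRRRRBRR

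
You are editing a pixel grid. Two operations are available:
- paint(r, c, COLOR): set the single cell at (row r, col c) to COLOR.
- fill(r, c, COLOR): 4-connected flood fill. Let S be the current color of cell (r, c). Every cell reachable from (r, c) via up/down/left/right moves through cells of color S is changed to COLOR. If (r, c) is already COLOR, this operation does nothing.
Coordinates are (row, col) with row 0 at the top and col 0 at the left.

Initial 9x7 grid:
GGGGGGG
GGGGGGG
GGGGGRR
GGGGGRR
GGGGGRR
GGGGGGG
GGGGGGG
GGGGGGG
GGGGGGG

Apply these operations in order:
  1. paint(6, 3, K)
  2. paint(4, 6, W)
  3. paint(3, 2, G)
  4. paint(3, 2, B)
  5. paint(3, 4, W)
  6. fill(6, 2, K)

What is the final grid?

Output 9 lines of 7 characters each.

Answer: KKKKKKK
KKKKKKK
KKKKKRR
KKBKWRR
KKKKKRW
KKKKKKK
KKKKKKK
KKKKKKK
KKKKKKK

Derivation:
After op 1 paint(6,3,K):
GGGGGGG
GGGGGGG
GGGGGRR
GGGGGRR
GGGGGRR
GGGGGGG
GGGKGGG
GGGGGGG
GGGGGGG
After op 2 paint(4,6,W):
GGGGGGG
GGGGGGG
GGGGGRR
GGGGGRR
GGGGGRW
GGGGGGG
GGGKGGG
GGGGGGG
GGGGGGG
After op 3 paint(3,2,G):
GGGGGGG
GGGGGGG
GGGGGRR
GGGGGRR
GGGGGRW
GGGGGGG
GGGKGGG
GGGGGGG
GGGGGGG
After op 4 paint(3,2,B):
GGGGGGG
GGGGGGG
GGGGGRR
GGBGGRR
GGGGGRW
GGGGGGG
GGGKGGG
GGGGGGG
GGGGGGG
After op 5 paint(3,4,W):
GGGGGGG
GGGGGGG
GGGGGRR
GGBGWRR
GGGGGRW
GGGGGGG
GGGKGGG
GGGGGGG
GGGGGGG
After op 6 fill(6,2,K) [54 cells changed]:
KKKKKKK
KKKKKKK
KKKKKRR
KKBKWRR
KKKKKRW
KKKKKKK
KKKKKKK
KKKKKKK
KKKKKKK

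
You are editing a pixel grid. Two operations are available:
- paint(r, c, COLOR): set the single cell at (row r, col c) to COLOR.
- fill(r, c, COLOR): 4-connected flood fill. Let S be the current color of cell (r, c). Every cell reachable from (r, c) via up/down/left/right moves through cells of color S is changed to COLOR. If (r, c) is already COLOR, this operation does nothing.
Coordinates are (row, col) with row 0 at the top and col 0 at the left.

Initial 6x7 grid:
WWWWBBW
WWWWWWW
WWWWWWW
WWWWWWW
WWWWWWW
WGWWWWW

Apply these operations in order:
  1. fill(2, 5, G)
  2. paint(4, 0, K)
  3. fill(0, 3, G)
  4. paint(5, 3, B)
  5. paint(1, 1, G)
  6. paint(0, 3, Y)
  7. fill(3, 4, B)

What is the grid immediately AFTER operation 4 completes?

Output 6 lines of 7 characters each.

Answer: GGGGBBG
GGGGGGG
GGGGGGG
GGGGGGG
KGGGGGG
GGGBGGG

Derivation:
After op 1 fill(2,5,G) [39 cells changed]:
GGGGBBG
GGGGGGG
GGGGGGG
GGGGGGG
GGGGGGG
GGGGGGG
After op 2 paint(4,0,K):
GGGGBBG
GGGGGGG
GGGGGGG
GGGGGGG
KGGGGGG
GGGGGGG
After op 3 fill(0,3,G) [0 cells changed]:
GGGGBBG
GGGGGGG
GGGGGGG
GGGGGGG
KGGGGGG
GGGGGGG
After op 4 paint(5,3,B):
GGGGBBG
GGGGGGG
GGGGGGG
GGGGGGG
KGGGGGG
GGGBGGG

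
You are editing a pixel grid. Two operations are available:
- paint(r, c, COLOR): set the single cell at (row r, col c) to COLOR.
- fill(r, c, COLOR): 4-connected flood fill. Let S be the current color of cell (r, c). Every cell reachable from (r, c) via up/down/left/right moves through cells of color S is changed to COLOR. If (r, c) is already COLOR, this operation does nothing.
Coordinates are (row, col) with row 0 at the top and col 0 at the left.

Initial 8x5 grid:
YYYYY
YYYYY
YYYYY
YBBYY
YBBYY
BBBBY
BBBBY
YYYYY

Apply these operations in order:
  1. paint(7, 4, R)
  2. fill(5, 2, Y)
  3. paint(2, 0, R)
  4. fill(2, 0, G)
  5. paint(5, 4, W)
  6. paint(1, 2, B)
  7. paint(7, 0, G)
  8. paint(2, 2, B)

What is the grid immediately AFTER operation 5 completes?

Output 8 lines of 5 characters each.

Answer: YYYYY
YYYYY
GYYYY
YYYYY
YYYYY
YYYYW
YYYYY
YYYYR

Derivation:
After op 1 paint(7,4,R):
YYYYY
YYYYY
YYYYY
YBBYY
YBBYY
BBBBY
BBBBY
YYYYR
After op 2 fill(5,2,Y) [12 cells changed]:
YYYYY
YYYYY
YYYYY
YYYYY
YYYYY
YYYYY
YYYYY
YYYYR
After op 3 paint(2,0,R):
YYYYY
YYYYY
RYYYY
YYYYY
YYYYY
YYYYY
YYYYY
YYYYR
After op 4 fill(2,0,G) [1 cells changed]:
YYYYY
YYYYY
GYYYY
YYYYY
YYYYY
YYYYY
YYYYY
YYYYR
After op 5 paint(5,4,W):
YYYYY
YYYYY
GYYYY
YYYYY
YYYYY
YYYYW
YYYYY
YYYYR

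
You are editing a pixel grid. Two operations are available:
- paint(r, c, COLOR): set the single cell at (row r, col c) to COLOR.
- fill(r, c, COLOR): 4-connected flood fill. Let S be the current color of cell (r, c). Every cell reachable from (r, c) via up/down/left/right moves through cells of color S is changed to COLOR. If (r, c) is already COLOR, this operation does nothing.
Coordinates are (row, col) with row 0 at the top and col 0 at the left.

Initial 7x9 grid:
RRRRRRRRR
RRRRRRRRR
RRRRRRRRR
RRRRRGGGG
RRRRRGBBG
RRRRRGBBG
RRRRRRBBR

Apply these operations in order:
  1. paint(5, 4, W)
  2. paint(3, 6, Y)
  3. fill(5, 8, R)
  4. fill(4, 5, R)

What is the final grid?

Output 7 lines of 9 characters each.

After op 1 paint(5,4,W):
RRRRRRRRR
RRRRRRRRR
RRRRRRRRR
RRRRRGGGG
RRRRRGBBG
RRRRWGBBG
RRRRRRBBR
After op 2 paint(3,6,Y):
RRRRRRRRR
RRRRRRRRR
RRRRRRRRR
RRRRRGYGG
RRRRRGBBG
RRRRWGBBG
RRRRRRBBR
After op 3 fill(5,8,R) [4 cells changed]:
RRRRRRRRR
RRRRRRRRR
RRRRRRRRR
RRRRRGYRR
RRRRRGBBR
RRRRWGBBR
RRRRRRBBR
After op 4 fill(4,5,R) [3 cells changed]:
RRRRRRRRR
RRRRRRRRR
RRRRRRRRR
RRRRRRYRR
RRRRRRBBR
RRRRWRBBR
RRRRRRBBR

Answer: RRRRRRRRR
RRRRRRRRR
RRRRRRRRR
RRRRRRYRR
RRRRRRBBR
RRRRWRBBR
RRRRRRBBR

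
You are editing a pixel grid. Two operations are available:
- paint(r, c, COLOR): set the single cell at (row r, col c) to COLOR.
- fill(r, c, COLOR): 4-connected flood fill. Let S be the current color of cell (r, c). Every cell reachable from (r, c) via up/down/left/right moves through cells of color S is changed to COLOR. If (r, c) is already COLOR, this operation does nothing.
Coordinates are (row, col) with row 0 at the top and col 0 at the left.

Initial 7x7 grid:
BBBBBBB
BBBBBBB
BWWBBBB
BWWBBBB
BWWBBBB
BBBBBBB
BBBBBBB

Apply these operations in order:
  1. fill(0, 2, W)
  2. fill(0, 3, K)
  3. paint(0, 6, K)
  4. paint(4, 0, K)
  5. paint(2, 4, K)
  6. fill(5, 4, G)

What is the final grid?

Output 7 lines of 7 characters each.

After op 1 fill(0,2,W) [43 cells changed]:
WWWWWWW
WWWWWWW
WWWWWWW
WWWWWWW
WWWWWWW
WWWWWWW
WWWWWWW
After op 2 fill(0,3,K) [49 cells changed]:
KKKKKKK
KKKKKKK
KKKKKKK
KKKKKKK
KKKKKKK
KKKKKKK
KKKKKKK
After op 3 paint(0,6,K):
KKKKKKK
KKKKKKK
KKKKKKK
KKKKKKK
KKKKKKK
KKKKKKK
KKKKKKK
After op 4 paint(4,0,K):
KKKKKKK
KKKKKKK
KKKKKKK
KKKKKKK
KKKKKKK
KKKKKKK
KKKKKKK
After op 5 paint(2,4,K):
KKKKKKK
KKKKKKK
KKKKKKK
KKKKKKK
KKKKKKK
KKKKKKK
KKKKKKK
After op 6 fill(5,4,G) [49 cells changed]:
GGGGGGG
GGGGGGG
GGGGGGG
GGGGGGG
GGGGGGG
GGGGGGG
GGGGGGG

Answer: GGGGGGG
GGGGGGG
GGGGGGG
GGGGGGG
GGGGGGG
GGGGGGG
GGGGGGG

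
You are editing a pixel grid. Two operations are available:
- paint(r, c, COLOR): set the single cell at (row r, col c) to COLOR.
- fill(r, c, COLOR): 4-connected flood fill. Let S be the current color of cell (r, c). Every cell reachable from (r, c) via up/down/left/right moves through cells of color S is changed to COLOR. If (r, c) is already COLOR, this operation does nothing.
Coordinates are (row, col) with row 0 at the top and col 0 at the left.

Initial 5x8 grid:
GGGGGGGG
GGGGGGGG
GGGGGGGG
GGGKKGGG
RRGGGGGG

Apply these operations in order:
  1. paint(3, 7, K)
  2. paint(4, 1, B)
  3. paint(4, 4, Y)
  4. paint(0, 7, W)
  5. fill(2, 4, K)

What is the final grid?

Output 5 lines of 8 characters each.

Answer: KKKKKKKW
KKKKKKKK
KKKKKKKK
KKKKKKKK
RBKKYKKK

Derivation:
After op 1 paint(3,7,K):
GGGGGGGG
GGGGGGGG
GGGGGGGG
GGGKKGGK
RRGGGGGG
After op 2 paint(4,1,B):
GGGGGGGG
GGGGGGGG
GGGGGGGG
GGGKKGGK
RBGGGGGG
After op 3 paint(4,4,Y):
GGGGGGGG
GGGGGGGG
GGGGGGGG
GGGKKGGK
RBGGYGGG
After op 4 paint(0,7,W):
GGGGGGGW
GGGGGGGG
GGGGGGGG
GGGKKGGK
RBGGYGGG
After op 5 fill(2,4,K) [33 cells changed]:
KKKKKKKW
KKKKKKKK
KKKKKKKK
KKKKKKKK
RBKKYKKK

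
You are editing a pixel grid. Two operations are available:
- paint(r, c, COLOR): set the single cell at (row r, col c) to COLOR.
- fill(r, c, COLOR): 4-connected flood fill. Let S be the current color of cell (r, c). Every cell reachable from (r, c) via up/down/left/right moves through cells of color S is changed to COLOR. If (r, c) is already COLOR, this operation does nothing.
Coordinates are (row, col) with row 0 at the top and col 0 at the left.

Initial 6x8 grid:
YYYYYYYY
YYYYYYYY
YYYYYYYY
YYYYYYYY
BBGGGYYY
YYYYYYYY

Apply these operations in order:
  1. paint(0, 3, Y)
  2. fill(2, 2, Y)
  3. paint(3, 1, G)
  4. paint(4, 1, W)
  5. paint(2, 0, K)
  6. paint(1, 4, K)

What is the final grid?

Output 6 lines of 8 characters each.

After op 1 paint(0,3,Y):
YYYYYYYY
YYYYYYYY
YYYYYYYY
YYYYYYYY
BBGGGYYY
YYYYYYYY
After op 2 fill(2,2,Y) [0 cells changed]:
YYYYYYYY
YYYYYYYY
YYYYYYYY
YYYYYYYY
BBGGGYYY
YYYYYYYY
After op 3 paint(3,1,G):
YYYYYYYY
YYYYYYYY
YYYYYYYY
YGYYYYYY
BBGGGYYY
YYYYYYYY
After op 4 paint(4,1,W):
YYYYYYYY
YYYYYYYY
YYYYYYYY
YGYYYYYY
BWGGGYYY
YYYYYYYY
After op 5 paint(2,0,K):
YYYYYYYY
YYYYYYYY
KYYYYYYY
YGYYYYYY
BWGGGYYY
YYYYYYYY
After op 6 paint(1,4,K):
YYYYYYYY
YYYYKYYY
KYYYYYYY
YGYYYYYY
BWGGGYYY
YYYYYYYY

Answer: YYYYYYYY
YYYYKYYY
KYYYYYYY
YGYYYYYY
BWGGGYYY
YYYYYYYY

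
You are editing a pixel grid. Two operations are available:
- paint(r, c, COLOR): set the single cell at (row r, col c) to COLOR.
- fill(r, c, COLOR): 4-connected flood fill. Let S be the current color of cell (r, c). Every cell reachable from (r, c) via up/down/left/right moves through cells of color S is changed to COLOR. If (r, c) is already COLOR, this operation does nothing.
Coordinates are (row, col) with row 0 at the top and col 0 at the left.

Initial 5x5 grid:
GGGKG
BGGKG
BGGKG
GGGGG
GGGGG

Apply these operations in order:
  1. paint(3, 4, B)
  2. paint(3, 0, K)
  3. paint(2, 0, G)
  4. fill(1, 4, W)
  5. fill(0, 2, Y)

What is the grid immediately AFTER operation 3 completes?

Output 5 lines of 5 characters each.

After op 1 paint(3,4,B):
GGGKG
BGGKG
BGGKG
GGGGB
GGGGG
After op 2 paint(3,0,K):
GGGKG
BGGKG
BGGKG
KGGGB
GGGGG
After op 3 paint(2,0,G):
GGGKG
BGGKG
GGGKG
KGGGB
GGGGG

Answer: GGGKG
BGGKG
GGGKG
KGGGB
GGGGG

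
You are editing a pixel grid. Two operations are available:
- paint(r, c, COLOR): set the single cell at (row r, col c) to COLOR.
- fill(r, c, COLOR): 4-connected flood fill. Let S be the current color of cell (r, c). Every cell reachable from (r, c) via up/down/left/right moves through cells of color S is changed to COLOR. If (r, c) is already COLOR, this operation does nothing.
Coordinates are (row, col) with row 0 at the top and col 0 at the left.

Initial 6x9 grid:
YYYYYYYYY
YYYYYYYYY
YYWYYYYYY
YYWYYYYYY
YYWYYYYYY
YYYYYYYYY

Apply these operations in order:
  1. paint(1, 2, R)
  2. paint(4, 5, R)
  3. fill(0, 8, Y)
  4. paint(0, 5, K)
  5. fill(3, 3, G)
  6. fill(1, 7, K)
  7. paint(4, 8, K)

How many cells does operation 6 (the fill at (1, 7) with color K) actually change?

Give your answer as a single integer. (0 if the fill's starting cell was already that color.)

Answer: 48

Derivation:
After op 1 paint(1,2,R):
YYYYYYYYY
YYRYYYYYY
YYWYYYYYY
YYWYYYYYY
YYWYYYYYY
YYYYYYYYY
After op 2 paint(4,5,R):
YYYYYYYYY
YYRYYYYYY
YYWYYYYYY
YYWYYYYYY
YYWYYRYYY
YYYYYYYYY
After op 3 fill(0,8,Y) [0 cells changed]:
YYYYYYYYY
YYRYYYYYY
YYWYYYYYY
YYWYYYYYY
YYWYYRYYY
YYYYYYYYY
After op 4 paint(0,5,K):
YYYYYKYYY
YYRYYYYYY
YYWYYYYYY
YYWYYYYYY
YYWYYRYYY
YYYYYYYYY
After op 5 fill(3,3,G) [48 cells changed]:
GGGGGKGGG
GGRGGGGGG
GGWGGGGGG
GGWGGGGGG
GGWGGRGGG
GGGGGGGGG
After op 6 fill(1,7,K) [48 cells changed]:
KKKKKKKKK
KKRKKKKKK
KKWKKKKKK
KKWKKKKKK
KKWKKRKKK
KKKKKKKKK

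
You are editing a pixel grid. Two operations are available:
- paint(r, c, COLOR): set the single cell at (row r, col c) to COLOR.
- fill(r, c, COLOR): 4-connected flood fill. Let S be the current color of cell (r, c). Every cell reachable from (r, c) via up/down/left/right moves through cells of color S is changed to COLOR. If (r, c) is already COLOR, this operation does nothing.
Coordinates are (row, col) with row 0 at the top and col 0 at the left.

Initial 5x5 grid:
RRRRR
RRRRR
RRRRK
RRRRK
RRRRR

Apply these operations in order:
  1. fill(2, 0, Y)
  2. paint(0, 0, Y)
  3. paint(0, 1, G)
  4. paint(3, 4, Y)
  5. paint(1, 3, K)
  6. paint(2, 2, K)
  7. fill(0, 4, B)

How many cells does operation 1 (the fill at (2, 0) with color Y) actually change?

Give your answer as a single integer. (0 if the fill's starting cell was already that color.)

Answer: 23

Derivation:
After op 1 fill(2,0,Y) [23 cells changed]:
YYYYY
YYYYY
YYYYK
YYYYK
YYYYY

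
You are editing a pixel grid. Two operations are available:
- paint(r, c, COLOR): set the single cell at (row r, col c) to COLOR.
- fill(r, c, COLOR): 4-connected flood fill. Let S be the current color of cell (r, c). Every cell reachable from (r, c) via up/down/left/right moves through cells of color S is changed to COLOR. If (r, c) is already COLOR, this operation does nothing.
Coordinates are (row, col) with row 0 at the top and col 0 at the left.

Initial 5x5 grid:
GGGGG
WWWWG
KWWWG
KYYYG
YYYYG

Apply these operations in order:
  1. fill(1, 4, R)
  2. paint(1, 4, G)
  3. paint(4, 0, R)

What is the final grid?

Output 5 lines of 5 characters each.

Answer: RRRRR
WWWWG
KWWWR
KYYYR
RYYYR

Derivation:
After op 1 fill(1,4,R) [9 cells changed]:
RRRRR
WWWWR
KWWWR
KYYYR
YYYYR
After op 2 paint(1,4,G):
RRRRR
WWWWG
KWWWR
KYYYR
YYYYR
After op 3 paint(4,0,R):
RRRRR
WWWWG
KWWWR
KYYYR
RYYYR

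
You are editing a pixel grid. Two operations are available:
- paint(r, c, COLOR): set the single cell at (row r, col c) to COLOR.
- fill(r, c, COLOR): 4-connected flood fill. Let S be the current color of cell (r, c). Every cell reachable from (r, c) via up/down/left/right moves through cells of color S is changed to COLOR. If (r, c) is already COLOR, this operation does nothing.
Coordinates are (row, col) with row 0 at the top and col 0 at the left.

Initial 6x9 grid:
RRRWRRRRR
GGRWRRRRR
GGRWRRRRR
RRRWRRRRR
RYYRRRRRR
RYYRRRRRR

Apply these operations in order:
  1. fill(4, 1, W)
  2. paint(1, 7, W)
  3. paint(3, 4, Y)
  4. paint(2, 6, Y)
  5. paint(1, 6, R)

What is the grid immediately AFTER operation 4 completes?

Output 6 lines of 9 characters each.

Answer: RRRWRRRRR
GGRWRRRWR
GGRWRRYRR
RRRWYRRRR
RWWRRRRRR
RWWRRRRRR

Derivation:
After op 1 fill(4,1,W) [4 cells changed]:
RRRWRRRRR
GGRWRRRRR
GGRWRRRRR
RRRWRRRRR
RWWRRRRRR
RWWRRRRRR
After op 2 paint(1,7,W):
RRRWRRRRR
GGRWRRRWR
GGRWRRRRR
RRRWRRRRR
RWWRRRRRR
RWWRRRRRR
After op 3 paint(3,4,Y):
RRRWRRRRR
GGRWRRRWR
GGRWRRRRR
RRRWYRRRR
RWWRRRRRR
RWWRRRRRR
After op 4 paint(2,6,Y):
RRRWRRRRR
GGRWRRRWR
GGRWRRYRR
RRRWYRRRR
RWWRRRRRR
RWWRRRRRR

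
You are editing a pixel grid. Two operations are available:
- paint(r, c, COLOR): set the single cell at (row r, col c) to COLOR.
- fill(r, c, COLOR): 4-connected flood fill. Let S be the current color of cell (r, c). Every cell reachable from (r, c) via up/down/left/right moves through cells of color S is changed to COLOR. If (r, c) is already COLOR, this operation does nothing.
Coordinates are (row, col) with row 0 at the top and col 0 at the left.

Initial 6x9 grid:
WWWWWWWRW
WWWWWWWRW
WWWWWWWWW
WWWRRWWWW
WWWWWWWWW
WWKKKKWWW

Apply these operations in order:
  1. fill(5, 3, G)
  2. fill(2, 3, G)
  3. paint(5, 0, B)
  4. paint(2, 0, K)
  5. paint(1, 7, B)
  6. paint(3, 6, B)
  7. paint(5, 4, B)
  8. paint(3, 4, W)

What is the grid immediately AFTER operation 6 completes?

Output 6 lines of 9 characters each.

Answer: GGGGGGGRG
GGGGGGGBG
KGGGGGGGG
GGGRRGBGG
GGGGGGGGG
BGGGGGGGG

Derivation:
After op 1 fill(5,3,G) [4 cells changed]:
WWWWWWWRW
WWWWWWWRW
WWWWWWWWW
WWWRRWWWW
WWWWWWWWW
WWGGGGWWW
After op 2 fill(2,3,G) [46 cells changed]:
GGGGGGGRG
GGGGGGGRG
GGGGGGGGG
GGGRRGGGG
GGGGGGGGG
GGGGGGGGG
After op 3 paint(5,0,B):
GGGGGGGRG
GGGGGGGRG
GGGGGGGGG
GGGRRGGGG
GGGGGGGGG
BGGGGGGGG
After op 4 paint(2,0,K):
GGGGGGGRG
GGGGGGGRG
KGGGGGGGG
GGGRRGGGG
GGGGGGGGG
BGGGGGGGG
After op 5 paint(1,7,B):
GGGGGGGRG
GGGGGGGBG
KGGGGGGGG
GGGRRGGGG
GGGGGGGGG
BGGGGGGGG
After op 6 paint(3,6,B):
GGGGGGGRG
GGGGGGGBG
KGGGGGGGG
GGGRRGBGG
GGGGGGGGG
BGGGGGGGG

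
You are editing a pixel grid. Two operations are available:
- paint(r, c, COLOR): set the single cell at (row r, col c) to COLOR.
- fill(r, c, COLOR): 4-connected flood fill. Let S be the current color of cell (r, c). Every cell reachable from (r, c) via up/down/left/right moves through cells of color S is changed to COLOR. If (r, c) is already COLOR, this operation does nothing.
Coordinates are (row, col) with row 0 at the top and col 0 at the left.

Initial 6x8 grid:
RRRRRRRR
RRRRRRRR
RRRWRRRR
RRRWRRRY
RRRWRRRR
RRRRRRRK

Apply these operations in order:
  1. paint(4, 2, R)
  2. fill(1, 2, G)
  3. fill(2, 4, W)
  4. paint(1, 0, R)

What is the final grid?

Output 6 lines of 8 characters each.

After op 1 paint(4,2,R):
RRRRRRRR
RRRRRRRR
RRRWRRRR
RRRWRRRY
RRRWRRRR
RRRRRRRK
After op 2 fill(1,2,G) [43 cells changed]:
GGGGGGGG
GGGGGGGG
GGGWGGGG
GGGWGGGY
GGGWGGGG
GGGGGGGK
After op 3 fill(2,4,W) [43 cells changed]:
WWWWWWWW
WWWWWWWW
WWWWWWWW
WWWWWWWY
WWWWWWWW
WWWWWWWK
After op 4 paint(1,0,R):
WWWWWWWW
RWWWWWWW
WWWWWWWW
WWWWWWWY
WWWWWWWW
WWWWWWWK

Answer: WWWWWWWW
RWWWWWWW
WWWWWWWW
WWWWWWWY
WWWWWWWW
WWWWWWWK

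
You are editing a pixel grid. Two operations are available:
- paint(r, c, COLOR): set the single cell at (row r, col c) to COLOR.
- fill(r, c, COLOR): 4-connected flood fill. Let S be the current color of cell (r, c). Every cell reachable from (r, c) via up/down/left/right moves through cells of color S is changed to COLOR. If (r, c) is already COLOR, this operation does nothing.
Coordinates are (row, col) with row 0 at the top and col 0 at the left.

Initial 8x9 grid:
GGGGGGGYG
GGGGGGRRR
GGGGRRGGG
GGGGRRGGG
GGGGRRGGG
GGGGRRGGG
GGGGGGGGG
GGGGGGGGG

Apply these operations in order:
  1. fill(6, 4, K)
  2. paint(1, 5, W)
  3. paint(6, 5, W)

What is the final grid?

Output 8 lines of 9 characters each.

After op 1 fill(6,4,K) [59 cells changed]:
KKKKKKKYG
KKKKKKRRR
KKKKRRKKK
KKKKRRKKK
KKKKRRKKK
KKKKRRKKK
KKKKKKKKK
KKKKKKKKK
After op 2 paint(1,5,W):
KKKKKKKYG
KKKKKWRRR
KKKKRRKKK
KKKKRRKKK
KKKKRRKKK
KKKKRRKKK
KKKKKKKKK
KKKKKKKKK
After op 3 paint(6,5,W):
KKKKKKKYG
KKKKKWRRR
KKKKRRKKK
KKKKRRKKK
KKKKRRKKK
KKKKRRKKK
KKKKKWKKK
KKKKKKKKK

Answer: KKKKKKKYG
KKKKKWRRR
KKKKRRKKK
KKKKRRKKK
KKKKRRKKK
KKKKRRKKK
KKKKKWKKK
KKKKKKKKK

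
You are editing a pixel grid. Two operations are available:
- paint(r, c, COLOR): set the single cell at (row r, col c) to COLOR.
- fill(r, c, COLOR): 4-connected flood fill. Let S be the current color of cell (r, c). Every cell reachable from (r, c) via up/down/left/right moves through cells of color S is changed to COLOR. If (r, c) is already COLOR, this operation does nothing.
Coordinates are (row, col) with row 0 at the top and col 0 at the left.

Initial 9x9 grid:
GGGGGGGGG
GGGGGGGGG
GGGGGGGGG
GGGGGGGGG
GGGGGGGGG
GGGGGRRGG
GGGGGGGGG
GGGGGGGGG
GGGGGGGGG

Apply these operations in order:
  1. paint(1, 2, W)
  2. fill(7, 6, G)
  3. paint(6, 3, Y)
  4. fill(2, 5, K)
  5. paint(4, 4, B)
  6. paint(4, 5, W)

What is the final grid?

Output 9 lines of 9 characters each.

Answer: KKKKKKKKK
KKWKKKKKK
KKKKKKKKK
KKKKKKKKK
KKKKBWKKK
KKKKKRRKK
KKKYKKKKK
KKKKKKKKK
KKKKKKKKK

Derivation:
After op 1 paint(1,2,W):
GGGGGGGGG
GGWGGGGGG
GGGGGGGGG
GGGGGGGGG
GGGGGGGGG
GGGGGRRGG
GGGGGGGGG
GGGGGGGGG
GGGGGGGGG
After op 2 fill(7,6,G) [0 cells changed]:
GGGGGGGGG
GGWGGGGGG
GGGGGGGGG
GGGGGGGGG
GGGGGGGGG
GGGGGRRGG
GGGGGGGGG
GGGGGGGGG
GGGGGGGGG
After op 3 paint(6,3,Y):
GGGGGGGGG
GGWGGGGGG
GGGGGGGGG
GGGGGGGGG
GGGGGGGGG
GGGGGRRGG
GGGYGGGGG
GGGGGGGGG
GGGGGGGGG
After op 4 fill(2,5,K) [77 cells changed]:
KKKKKKKKK
KKWKKKKKK
KKKKKKKKK
KKKKKKKKK
KKKKKKKKK
KKKKKRRKK
KKKYKKKKK
KKKKKKKKK
KKKKKKKKK
After op 5 paint(4,4,B):
KKKKKKKKK
KKWKKKKKK
KKKKKKKKK
KKKKKKKKK
KKKKBKKKK
KKKKKRRKK
KKKYKKKKK
KKKKKKKKK
KKKKKKKKK
After op 6 paint(4,5,W):
KKKKKKKKK
KKWKKKKKK
KKKKKKKKK
KKKKKKKKK
KKKKBWKKK
KKKKKRRKK
KKKYKKKKK
KKKKKKKKK
KKKKKKKKK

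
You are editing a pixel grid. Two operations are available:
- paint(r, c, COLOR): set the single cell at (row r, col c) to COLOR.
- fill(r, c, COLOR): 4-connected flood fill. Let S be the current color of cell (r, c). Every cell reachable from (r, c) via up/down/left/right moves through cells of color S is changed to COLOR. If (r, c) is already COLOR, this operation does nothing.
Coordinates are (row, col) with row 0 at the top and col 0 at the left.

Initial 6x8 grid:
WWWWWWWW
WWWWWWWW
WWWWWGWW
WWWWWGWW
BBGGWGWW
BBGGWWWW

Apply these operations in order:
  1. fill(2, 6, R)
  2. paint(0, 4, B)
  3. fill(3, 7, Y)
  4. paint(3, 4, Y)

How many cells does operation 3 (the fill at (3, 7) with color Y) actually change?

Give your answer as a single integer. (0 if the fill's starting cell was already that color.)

After op 1 fill(2,6,R) [37 cells changed]:
RRRRRRRR
RRRRRRRR
RRRRRGRR
RRRRRGRR
BBGGRGRR
BBGGRRRR
After op 2 paint(0,4,B):
RRRRBRRR
RRRRRRRR
RRRRRGRR
RRRRRGRR
BBGGRGRR
BBGGRRRR
After op 3 fill(3,7,Y) [36 cells changed]:
YYYYBYYY
YYYYYYYY
YYYYYGYY
YYYYYGYY
BBGGYGYY
BBGGYYYY

Answer: 36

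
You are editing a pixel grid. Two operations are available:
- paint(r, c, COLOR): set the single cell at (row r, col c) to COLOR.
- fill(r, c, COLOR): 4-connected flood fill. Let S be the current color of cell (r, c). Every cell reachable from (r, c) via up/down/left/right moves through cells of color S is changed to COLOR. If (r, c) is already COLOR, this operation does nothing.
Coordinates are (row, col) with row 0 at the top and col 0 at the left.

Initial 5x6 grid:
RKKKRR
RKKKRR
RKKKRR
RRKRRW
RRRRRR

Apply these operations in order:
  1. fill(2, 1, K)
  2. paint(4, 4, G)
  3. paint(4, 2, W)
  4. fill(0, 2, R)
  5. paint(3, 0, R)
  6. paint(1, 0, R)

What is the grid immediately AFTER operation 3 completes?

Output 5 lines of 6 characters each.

Answer: RKKKRR
RKKKRR
RKKKRR
RRKRRW
RRWRGR

Derivation:
After op 1 fill(2,1,K) [0 cells changed]:
RKKKRR
RKKKRR
RKKKRR
RRKRRW
RRRRRR
After op 2 paint(4,4,G):
RKKKRR
RKKKRR
RKKKRR
RRKRRW
RRRRGR
After op 3 paint(4,2,W):
RKKKRR
RKKKRR
RKKKRR
RRKRRW
RRWRGR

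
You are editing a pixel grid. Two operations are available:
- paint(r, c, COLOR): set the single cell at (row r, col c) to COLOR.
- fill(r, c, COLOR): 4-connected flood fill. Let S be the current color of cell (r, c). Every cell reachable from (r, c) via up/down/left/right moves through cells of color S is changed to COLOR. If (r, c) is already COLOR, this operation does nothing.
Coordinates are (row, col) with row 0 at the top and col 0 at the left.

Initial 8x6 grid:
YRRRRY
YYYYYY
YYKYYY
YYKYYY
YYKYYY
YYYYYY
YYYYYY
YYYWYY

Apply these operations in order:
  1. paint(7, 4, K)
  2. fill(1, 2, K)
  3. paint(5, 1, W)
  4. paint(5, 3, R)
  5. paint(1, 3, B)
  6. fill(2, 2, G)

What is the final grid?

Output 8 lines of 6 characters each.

After op 1 paint(7,4,K):
YRRRRY
YYYYYY
YYKYYY
YYKYYY
YYKYYY
YYYYYY
YYYYYY
YYYWKY
After op 2 fill(1,2,K) [39 cells changed]:
KRRRRK
KKKKKK
KKKKKK
KKKKKK
KKKKKK
KKKKKK
KKKKKK
KKKWKK
After op 3 paint(5,1,W):
KRRRRK
KKKKKK
KKKKKK
KKKKKK
KKKKKK
KWKKKK
KKKKKK
KKKWKK
After op 4 paint(5,3,R):
KRRRRK
KKKKKK
KKKKKK
KKKKKK
KKKKKK
KWKRKK
KKKKKK
KKKWKK
After op 5 paint(1,3,B):
KRRRRK
KKKBKK
KKKKKK
KKKKKK
KKKKKK
KWKRKK
KKKKKK
KKKWKK
After op 6 fill(2,2,G) [40 cells changed]:
GRRRRG
GGGBGG
GGGGGG
GGGGGG
GGGGGG
GWGRGG
GGGGGG
GGGWGG

Answer: GRRRRG
GGGBGG
GGGGGG
GGGGGG
GGGGGG
GWGRGG
GGGGGG
GGGWGG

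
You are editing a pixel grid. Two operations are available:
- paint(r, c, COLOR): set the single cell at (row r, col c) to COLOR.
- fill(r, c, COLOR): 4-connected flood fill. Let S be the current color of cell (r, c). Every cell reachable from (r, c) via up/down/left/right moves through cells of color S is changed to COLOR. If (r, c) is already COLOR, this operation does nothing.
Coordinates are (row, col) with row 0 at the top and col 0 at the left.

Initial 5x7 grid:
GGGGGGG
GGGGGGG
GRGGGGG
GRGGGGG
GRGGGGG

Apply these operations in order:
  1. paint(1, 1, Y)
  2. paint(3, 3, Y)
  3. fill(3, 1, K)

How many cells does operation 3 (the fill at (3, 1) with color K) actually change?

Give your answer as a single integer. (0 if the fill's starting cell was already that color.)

After op 1 paint(1,1,Y):
GGGGGGG
GYGGGGG
GRGGGGG
GRGGGGG
GRGGGGG
After op 2 paint(3,3,Y):
GGGGGGG
GYGGGGG
GRGGGGG
GRGYGGG
GRGGGGG
After op 3 fill(3,1,K) [3 cells changed]:
GGGGGGG
GYGGGGG
GKGGGGG
GKGYGGG
GKGGGGG

Answer: 3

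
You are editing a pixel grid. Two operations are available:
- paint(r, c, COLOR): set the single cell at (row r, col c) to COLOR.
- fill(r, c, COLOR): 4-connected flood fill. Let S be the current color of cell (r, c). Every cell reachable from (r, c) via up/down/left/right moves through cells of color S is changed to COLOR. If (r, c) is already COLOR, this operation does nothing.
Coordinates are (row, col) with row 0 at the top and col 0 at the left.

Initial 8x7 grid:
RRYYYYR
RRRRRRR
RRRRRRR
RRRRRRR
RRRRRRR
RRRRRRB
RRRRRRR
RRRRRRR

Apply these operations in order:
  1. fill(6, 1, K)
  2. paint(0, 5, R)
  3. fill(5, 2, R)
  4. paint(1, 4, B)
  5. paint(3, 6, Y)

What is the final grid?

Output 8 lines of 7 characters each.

After op 1 fill(6,1,K) [51 cells changed]:
KKYYYYK
KKKKKKK
KKKKKKK
KKKKKKK
KKKKKKK
KKKKKKB
KKKKKKK
KKKKKKK
After op 2 paint(0,5,R):
KKYYYRK
KKKKKKK
KKKKKKK
KKKKKKK
KKKKKKK
KKKKKKB
KKKKKKK
KKKKKKK
After op 3 fill(5,2,R) [51 cells changed]:
RRYYYRR
RRRRRRR
RRRRRRR
RRRRRRR
RRRRRRR
RRRRRRB
RRRRRRR
RRRRRRR
After op 4 paint(1,4,B):
RRYYYRR
RRRRBRR
RRRRRRR
RRRRRRR
RRRRRRR
RRRRRRB
RRRRRRR
RRRRRRR
After op 5 paint(3,6,Y):
RRYYYRR
RRRRBRR
RRRRRRR
RRRRRRY
RRRRRRR
RRRRRRB
RRRRRRR
RRRRRRR

Answer: RRYYYRR
RRRRBRR
RRRRRRR
RRRRRRY
RRRRRRR
RRRRRRB
RRRRRRR
RRRRRRR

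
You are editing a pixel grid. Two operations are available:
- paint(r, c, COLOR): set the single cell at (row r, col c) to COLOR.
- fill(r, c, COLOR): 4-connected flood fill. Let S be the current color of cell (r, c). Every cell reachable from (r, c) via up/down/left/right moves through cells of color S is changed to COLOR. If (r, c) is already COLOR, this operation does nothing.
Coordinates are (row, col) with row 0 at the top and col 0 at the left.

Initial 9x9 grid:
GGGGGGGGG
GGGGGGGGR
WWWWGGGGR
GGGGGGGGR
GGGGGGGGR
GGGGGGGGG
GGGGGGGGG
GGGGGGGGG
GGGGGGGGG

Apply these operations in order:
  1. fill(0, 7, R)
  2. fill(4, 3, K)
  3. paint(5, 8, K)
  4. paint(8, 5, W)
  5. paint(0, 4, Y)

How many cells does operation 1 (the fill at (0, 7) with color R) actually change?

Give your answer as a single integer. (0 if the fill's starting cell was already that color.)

After op 1 fill(0,7,R) [73 cells changed]:
RRRRRRRRR
RRRRRRRRR
WWWWRRRRR
RRRRRRRRR
RRRRRRRRR
RRRRRRRRR
RRRRRRRRR
RRRRRRRRR
RRRRRRRRR

Answer: 73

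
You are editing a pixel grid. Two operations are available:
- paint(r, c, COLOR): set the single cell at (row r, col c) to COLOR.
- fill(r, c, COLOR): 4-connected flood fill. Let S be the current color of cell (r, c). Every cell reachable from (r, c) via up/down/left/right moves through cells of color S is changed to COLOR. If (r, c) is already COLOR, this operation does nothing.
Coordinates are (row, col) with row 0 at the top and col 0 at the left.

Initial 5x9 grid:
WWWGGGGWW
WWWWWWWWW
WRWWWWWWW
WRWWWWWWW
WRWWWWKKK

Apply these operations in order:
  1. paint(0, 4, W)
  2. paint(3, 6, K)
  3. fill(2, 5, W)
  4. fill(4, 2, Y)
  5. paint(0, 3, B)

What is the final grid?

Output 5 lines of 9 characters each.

Answer: YYYBYGGYY
YYYYYYYYY
YRYYYYYYY
YRYYYYKYY
YRYYYYKKK

Derivation:
After op 1 paint(0,4,W):
WWWGWGGWW
WWWWWWWWW
WRWWWWWWW
WRWWWWWWW
WRWWWWKKK
After op 2 paint(3,6,K):
WWWGWGGWW
WWWWWWWWW
WRWWWWWWW
WRWWWWKWW
WRWWWWKKK
After op 3 fill(2,5,W) [0 cells changed]:
WWWGWGGWW
WWWWWWWWW
WRWWWWWWW
WRWWWWKWW
WRWWWWKKK
After op 4 fill(4,2,Y) [35 cells changed]:
YYYGYGGYY
YYYYYYYYY
YRYYYYYYY
YRYYYYKYY
YRYYYYKKK
After op 5 paint(0,3,B):
YYYBYGGYY
YYYYYYYYY
YRYYYYYYY
YRYYYYKYY
YRYYYYKKK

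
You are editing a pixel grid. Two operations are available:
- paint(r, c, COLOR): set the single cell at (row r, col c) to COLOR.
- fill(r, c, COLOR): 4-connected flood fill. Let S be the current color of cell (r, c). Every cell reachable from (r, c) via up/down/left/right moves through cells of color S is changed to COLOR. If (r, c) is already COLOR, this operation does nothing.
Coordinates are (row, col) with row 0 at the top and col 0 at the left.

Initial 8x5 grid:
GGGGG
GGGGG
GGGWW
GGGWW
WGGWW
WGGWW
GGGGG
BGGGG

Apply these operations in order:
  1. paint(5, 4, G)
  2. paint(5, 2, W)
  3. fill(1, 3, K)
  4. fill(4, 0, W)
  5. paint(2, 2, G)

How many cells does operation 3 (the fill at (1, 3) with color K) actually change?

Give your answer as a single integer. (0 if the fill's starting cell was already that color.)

After op 1 paint(5,4,G):
GGGGG
GGGGG
GGGWW
GGGWW
WGGWW
WGGWG
GGGGG
BGGGG
After op 2 paint(5,2,W):
GGGGG
GGGGG
GGGWW
GGGWW
WGGWW
WGWWG
GGGGG
BGGGG
After op 3 fill(1,3,K) [29 cells changed]:
KKKKK
KKKKK
KKKWW
KKKWW
WKKWW
WKWWK
KKKKK
BKKKK

Answer: 29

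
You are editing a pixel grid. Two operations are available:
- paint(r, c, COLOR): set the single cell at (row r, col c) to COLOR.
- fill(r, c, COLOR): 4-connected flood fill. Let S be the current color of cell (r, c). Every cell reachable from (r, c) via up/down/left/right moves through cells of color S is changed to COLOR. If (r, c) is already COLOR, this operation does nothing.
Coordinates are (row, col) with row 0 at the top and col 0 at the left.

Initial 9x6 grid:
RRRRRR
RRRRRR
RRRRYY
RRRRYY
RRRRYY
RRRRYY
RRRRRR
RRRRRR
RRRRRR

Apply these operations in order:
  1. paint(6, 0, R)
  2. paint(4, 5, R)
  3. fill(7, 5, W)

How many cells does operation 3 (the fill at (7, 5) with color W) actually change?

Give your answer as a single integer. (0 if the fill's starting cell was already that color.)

After op 1 paint(6,0,R):
RRRRRR
RRRRRR
RRRRYY
RRRRYY
RRRRYY
RRRRYY
RRRRRR
RRRRRR
RRRRRR
After op 2 paint(4,5,R):
RRRRRR
RRRRRR
RRRRYY
RRRRYY
RRRRYR
RRRRYY
RRRRRR
RRRRRR
RRRRRR
After op 3 fill(7,5,W) [46 cells changed]:
WWWWWW
WWWWWW
WWWWYY
WWWWYY
WWWWYR
WWWWYY
WWWWWW
WWWWWW
WWWWWW

Answer: 46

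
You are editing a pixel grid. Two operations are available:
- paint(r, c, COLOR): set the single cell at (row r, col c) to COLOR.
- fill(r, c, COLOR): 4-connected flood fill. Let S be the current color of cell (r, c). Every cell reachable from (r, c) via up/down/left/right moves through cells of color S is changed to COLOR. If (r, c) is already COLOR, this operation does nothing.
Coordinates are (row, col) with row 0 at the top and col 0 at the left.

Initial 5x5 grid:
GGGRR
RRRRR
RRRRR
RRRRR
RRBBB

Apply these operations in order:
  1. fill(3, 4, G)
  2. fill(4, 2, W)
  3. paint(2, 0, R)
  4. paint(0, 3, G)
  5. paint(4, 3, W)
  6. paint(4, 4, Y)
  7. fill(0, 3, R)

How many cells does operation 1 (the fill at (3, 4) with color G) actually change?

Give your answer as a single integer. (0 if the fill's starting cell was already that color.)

Answer: 19

Derivation:
After op 1 fill(3,4,G) [19 cells changed]:
GGGGG
GGGGG
GGGGG
GGGGG
GGBBB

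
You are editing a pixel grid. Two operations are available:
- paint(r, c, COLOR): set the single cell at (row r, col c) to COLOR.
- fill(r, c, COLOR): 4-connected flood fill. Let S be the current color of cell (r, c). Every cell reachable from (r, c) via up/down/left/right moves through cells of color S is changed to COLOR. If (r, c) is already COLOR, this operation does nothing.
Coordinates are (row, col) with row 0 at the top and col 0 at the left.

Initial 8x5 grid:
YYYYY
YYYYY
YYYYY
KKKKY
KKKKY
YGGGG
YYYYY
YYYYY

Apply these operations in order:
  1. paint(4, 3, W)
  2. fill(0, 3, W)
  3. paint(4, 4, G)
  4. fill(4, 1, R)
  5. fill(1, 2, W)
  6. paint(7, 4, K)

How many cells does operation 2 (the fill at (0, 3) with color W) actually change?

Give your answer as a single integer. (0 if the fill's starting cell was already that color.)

After op 1 paint(4,3,W):
YYYYY
YYYYY
YYYYY
KKKKY
KKKWY
YGGGG
YYYYY
YYYYY
After op 2 fill(0,3,W) [17 cells changed]:
WWWWW
WWWWW
WWWWW
KKKKW
KKKWW
YGGGG
YYYYY
YYYYY

Answer: 17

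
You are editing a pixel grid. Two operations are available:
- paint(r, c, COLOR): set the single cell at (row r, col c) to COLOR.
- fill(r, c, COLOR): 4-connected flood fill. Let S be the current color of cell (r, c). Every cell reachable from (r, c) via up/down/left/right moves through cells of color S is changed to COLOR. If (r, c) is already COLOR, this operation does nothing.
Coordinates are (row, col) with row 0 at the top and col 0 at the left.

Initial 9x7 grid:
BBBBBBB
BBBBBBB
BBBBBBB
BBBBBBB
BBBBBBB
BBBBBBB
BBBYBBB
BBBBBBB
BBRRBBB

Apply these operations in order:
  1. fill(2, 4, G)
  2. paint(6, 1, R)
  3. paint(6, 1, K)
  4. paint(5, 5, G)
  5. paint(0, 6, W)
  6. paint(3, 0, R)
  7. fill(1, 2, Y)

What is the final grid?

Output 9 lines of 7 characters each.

Answer: YYYYYYW
YYYYYYY
YYYYYYY
RYYYYYY
YYYYYYY
YYYYYYY
YKYYYYY
YYYYYYY
YYRRYYY

Derivation:
After op 1 fill(2,4,G) [60 cells changed]:
GGGGGGG
GGGGGGG
GGGGGGG
GGGGGGG
GGGGGGG
GGGGGGG
GGGYGGG
GGGGGGG
GGRRGGG
After op 2 paint(6,1,R):
GGGGGGG
GGGGGGG
GGGGGGG
GGGGGGG
GGGGGGG
GGGGGGG
GRGYGGG
GGGGGGG
GGRRGGG
After op 3 paint(6,1,K):
GGGGGGG
GGGGGGG
GGGGGGG
GGGGGGG
GGGGGGG
GGGGGGG
GKGYGGG
GGGGGGG
GGRRGGG
After op 4 paint(5,5,G):
GGGGGGG
GGGGGGG
GGGGGGG
GGGGGGG
GGGGGGG
GGGGGGG
GKGYGGG
GGGGGGG
GGRRGGG
After op 5 paint(0,6,W):
GGGGGGW
GGGGGGG
GGGGGGG
GGGGGGG
GGGGGGG
GGGGGGG
GKGYGGG
GGGGGGG
GGRRGGG
After op 6 paint(3,0,R):
GGGGGGW
GGGGGGG
GGGGGGG
RGGGGGG
GGGGGGG
GGGGGGG
GKGYGGG
GGGGGGG
GGRRGGG
After op 7 fill(1,2,Y) [57 cells changed]:
YYYYYYW
YYYYYYY
YYYYYYY
RYYYYYY
YYYYYYY
YYYYYYY
YKYYYYY
YYYYYYY
YYRRYYY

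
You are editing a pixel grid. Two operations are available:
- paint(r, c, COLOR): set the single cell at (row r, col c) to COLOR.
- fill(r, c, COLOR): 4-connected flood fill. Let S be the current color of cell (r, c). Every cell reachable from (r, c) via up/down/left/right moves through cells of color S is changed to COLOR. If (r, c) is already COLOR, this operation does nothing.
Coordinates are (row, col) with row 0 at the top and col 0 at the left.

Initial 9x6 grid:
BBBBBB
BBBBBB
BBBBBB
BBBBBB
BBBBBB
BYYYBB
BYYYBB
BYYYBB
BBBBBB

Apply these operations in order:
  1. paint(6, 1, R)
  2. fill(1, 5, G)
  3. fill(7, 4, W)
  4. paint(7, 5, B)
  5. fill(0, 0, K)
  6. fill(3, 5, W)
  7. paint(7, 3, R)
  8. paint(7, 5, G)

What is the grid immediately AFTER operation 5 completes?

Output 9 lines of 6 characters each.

After op 1 paint(6,1,R):
BBBBBB
BBBBBB
BBBBBB
BBBBBB
BBBBBB
BYYYBB
BRYYBB
BYYYBB
BBBBBB
After op 2 fill(1,5,G) [45 cells changed]:
GGGGGG
GGGGGG
GGGGGG
GGGGGG
GGGGGG
GYYYGG
GRYYGG
GYYYGG
GGGGGG
After op 3 fill(7,4,W) [45 cells changed]:
WWWWWW
WWWWWW
WWWWWW
WWWWWW
WWWWWW
WYYYWW
WRYYWW
WYYYWW
WWWWWW
After op 4 paint(7,5,B):
WWWWWW
WWWWWW
WWWWWW
WWWWWW
WWWWWW
WYYYWW
WRYYWW
WYYYWB
WWWWWW
After op 5 fill(0,0,K) [44 cells changed]:
KKKKKK
KKKKKK
KKKKKK
KKKKKK
KKKKKK
KYYYKK
KRYYKK
KYYYKB
KKKKKK

Answer: KKKKKK
KKKKKK
KKKKKK
KKKKKK
KKKKKK
KYYYKK
KRYYKK
KYYYKB
KKKKKK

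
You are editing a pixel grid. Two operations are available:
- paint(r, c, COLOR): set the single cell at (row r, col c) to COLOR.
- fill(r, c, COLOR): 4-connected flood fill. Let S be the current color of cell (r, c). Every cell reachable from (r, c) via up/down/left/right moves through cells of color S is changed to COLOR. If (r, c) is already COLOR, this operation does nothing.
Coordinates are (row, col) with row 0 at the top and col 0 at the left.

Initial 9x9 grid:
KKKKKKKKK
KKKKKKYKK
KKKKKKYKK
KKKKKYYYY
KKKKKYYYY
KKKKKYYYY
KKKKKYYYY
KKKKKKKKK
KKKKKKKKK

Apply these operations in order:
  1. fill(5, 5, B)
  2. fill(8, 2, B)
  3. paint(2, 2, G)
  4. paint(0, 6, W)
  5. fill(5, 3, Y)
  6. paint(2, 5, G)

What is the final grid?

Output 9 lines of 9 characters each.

Answer: YYYYYYWYY
YYYYYYYYY
YYGYYGYYY
YYYYYYYYY
YYYYYYYYY
YYYYYYYYY
YYYYYYYYY
YYYYYYYYY
YYYYYYYYY

Derivation:
After op 1 fill(5,5,B) [18 cells changed]:
KKKKKKKKK
KKKKKKBKK
KKKKKKBKK
KKKKKBBBB
KKKKKBBBB
KKKKKBBBB
KKKKKBBBB
KKKKKKKKK
KKKKKKKKK
After op 2 fill(8,2,B) [63 cells changed]:
BBBBBBBBB
BBBBBBBBB
BBBBBBBBB
BBBBBBBBB
BBBBBBBBB
BBBBBBBBB
BBBBBBBBB
BBBBBBBBB
BBBBBBBBB
After op 3 paint(2,2,G):
BBBBBBBBB
BBBBBBBBB
BBGBBBBBB
BBBBBBBBB
BBBBBBBBB
BBBBBBBBB
BBBBBBBBB
BBBBBBBBB
BBBBBBBBB
After op 4 paint(0,6,W):
BBBBBBWBB
BBBBBBBBB
BBGBBBBBB
BBBBBBBBB
BBBBBBBBB
BBBBBBBBB
BBBBBBBBB
BBBBBBBBB
BBBBBBBBB
After op 5 fill(5,3,Y) [79 cells changed]:
YYYYYYWYY
YYYYYYYYY
YYGYYYYYY
YYYYYYYYY
YYYYYYYYY
YYYYYYYYY
YYYYYYYYY
YYYYYYYYY
YYYYYYYYY
After op 6 paint(2,5,G):
YYYYYYWYY
YYYYYYYYY
YYGYYGYYY
YYYYYYYYY
YYYYYYYYY
YYYYYYYYY
YYYYYYYYY
YYYYYYYYY
YYYYYYYYY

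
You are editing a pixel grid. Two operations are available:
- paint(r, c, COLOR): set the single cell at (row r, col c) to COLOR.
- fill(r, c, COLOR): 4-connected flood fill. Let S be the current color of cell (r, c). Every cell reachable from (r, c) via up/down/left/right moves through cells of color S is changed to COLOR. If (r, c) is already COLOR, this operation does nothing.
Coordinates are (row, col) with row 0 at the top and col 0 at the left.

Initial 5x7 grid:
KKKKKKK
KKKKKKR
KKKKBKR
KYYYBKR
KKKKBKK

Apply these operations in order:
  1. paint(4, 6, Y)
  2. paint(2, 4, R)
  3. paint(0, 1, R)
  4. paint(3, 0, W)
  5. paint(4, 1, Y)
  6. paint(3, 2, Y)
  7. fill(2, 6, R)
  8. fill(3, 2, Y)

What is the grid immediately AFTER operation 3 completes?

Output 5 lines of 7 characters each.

After op 1 paint(4,6,Y):
KKKKKKK
KKKKKKR
KKKKBKR
KYYYBKR
KKKKBKY
After op 2 paint(2,4,R):
KKKKKKK
KKKKKKR
KKKKRKR
KYYYBKR
KKKKBKY
After op 3 paint(0,1,R):
KRKKKKK
KKKKKKR
KKKKRKR
KYYYBKR
KKKKBKY

Answer: KRKKKKK
KKKKKKR
KKKKRKR
KYYYBKR
KKKKBKY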